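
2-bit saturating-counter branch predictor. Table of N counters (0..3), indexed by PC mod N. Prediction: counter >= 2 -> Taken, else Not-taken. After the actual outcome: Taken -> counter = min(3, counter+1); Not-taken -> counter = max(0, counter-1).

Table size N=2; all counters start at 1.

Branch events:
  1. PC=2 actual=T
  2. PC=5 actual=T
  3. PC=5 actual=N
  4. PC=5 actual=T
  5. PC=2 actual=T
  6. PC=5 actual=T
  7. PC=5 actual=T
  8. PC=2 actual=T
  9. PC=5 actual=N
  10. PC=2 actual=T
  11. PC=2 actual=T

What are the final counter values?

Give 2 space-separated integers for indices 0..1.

Answer: 3 2

Derivation:
Ev 1: PC=2 idx=0 pred=N actual=T -> ctr[0]=2
Ev 2: PC=5 idx=1 pred=N actual=T -> ctr[1]=2
Ev 3: PC=5 idx=1 pred=T actual=N -> ctr[1]=1
Ev 4: PC=5 idx=1 pred=N actual=T -> ctr[1]=2
Ev 5: PC=2 idx=0 pred=T actual=T -> ctr[0]=3
Ev 6: PC=5 idx=1 pred=T actual=T -> ctr[1]=3
Ev 7: PC=5 idx=1 pred=T actual=T -> ctr[1]=3
Ev 8: PC=2 idx=0 pred=T actual=T -> ctr[0]=3
Ev 9: PC=5 idx=1 pred=T actual=N -> ctr[1]=2
Ev 10: PC=2 idx=0 pred=T actual=T -> ctr[0]=3
Ev 11: PC=2 idx=0 pred=T actual=T -> ctr[0]=3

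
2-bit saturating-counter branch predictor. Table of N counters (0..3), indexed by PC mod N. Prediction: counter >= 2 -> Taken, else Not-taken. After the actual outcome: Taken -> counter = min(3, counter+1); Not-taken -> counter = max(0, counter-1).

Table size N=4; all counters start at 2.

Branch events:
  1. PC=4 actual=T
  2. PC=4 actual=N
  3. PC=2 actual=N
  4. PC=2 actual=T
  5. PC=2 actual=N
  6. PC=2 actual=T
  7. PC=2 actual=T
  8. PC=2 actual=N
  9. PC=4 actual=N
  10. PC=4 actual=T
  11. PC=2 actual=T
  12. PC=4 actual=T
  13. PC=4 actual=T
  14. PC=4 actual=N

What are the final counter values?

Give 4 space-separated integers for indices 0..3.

Ev 1: PC=4 idx=0 pred=T actual=T -> ctr[0]=3
Ev 2: PC=4 idx=0 pred=T actual=N -> ctr[0]=2
Ev 3: PC=2 idx=2 pred=T actual=N -> ctr[2]=1
Ev 4: PC=2 idx=2 pred=N actual=T -> ctr[2]=2
Ev 5: PC=2 idx=2 pred=T actual=N -> ctr[2]=1
Ev 6: PC=2 idx=2 pred=N actual=T -> ctr[2]=2
Ev 7: PC=2 idx=2 pred=T actual=T -> ctr[2]=3
Ev 8: PC=2 idx=2 pred=T actual=N -> ctr[2]=2
Ev 9: PC=4 idx=0 pred=T actual=N -> ctr[0]=1
Ev 10: PC=4 idx=0 pred=N actual=T -> ctr[0]=2
Ev 11: PC=2 idx=2 pred=T actual=T -> ctr[2]=3
Ev 12: PC=4 idx=0 pred=T actual=T -> ctr[0]=3
Ev 13: PC=4 idx=0 pred=T actual=T -> ctr[0]=3
Ev 14: PC=4 idx=0 pred=T actual=N -> ctr[0]=2

Answer: 2 2 3 2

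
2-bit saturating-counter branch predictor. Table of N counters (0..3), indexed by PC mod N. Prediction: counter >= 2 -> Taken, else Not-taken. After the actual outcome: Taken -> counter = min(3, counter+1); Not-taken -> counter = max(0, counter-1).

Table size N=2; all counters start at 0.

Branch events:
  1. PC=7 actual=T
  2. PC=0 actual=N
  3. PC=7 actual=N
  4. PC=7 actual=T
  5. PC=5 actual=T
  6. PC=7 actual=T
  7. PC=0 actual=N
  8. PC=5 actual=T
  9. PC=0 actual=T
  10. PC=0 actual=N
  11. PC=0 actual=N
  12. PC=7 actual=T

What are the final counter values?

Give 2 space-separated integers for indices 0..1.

Answer: 0 3

Derivation:
Ev 1: PC=7 idx=1 pred=N actual=T -> ctr[1]=1
Ev 2: PC=0 idx=0 pred=N actual=N -> ctr[0]=0
Ev 3: PC=7 idx=1 pred=N actual=N -> ctr[1]=0
Ev 4: PC=7 idx=1 pred=N actual=T -> ctr[1]=1
Ev 5: PC=5 idx=1 pred=N actual=T -> ctr[1]=2
Ev 6: PC=7 idx=1 pred=T actual=T -> ctr[1]=3
Ev 7: PC=0 idx=0 pred=N actual=N -> ctr[0]=0
Ev 8: PC=5 idx=1 pred=T actual=T -> ctr[1]=3
Ev 9: PC=0 idx=0 pred=N actual=T -> ctr[0]=1
Ev 10: PC=0 idx=0 pred=N actual=N -> ctr[0]=0
Ev 11: PC=0 idx=0 pred=N actual=N -> ctr[0]=0
Ev 12: PC=7 idx=1 pred=T actual=T -> ctr[1]=3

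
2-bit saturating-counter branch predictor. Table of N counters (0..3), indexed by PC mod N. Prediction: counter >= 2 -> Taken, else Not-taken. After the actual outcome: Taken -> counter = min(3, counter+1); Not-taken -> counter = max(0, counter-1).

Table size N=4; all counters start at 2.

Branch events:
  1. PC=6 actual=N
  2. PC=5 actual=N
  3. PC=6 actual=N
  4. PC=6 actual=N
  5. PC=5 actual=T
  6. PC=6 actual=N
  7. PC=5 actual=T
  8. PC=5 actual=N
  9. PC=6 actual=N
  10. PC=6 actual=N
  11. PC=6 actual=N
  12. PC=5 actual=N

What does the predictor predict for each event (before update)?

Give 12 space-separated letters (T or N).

Ev 1: PC=6 idx=2 pred=T actual=N -> ctr[2]=1
Ev 2: PC=5 idx=1 pred=T actual=N -> ctr[1]=1
Ev 3: PC=6 idx=2 pred=N actual=N -> ctr[2]=0
Ev 4: PC=6 idx=2 pred=N actual=N -> ctr[2]=0
Ev 5: PC=5 idx=1 pred=N actual=T -> ctr[1]=2
Ev 6: PC=6 idx=2 pred=N actual=N -> ctr[2]=0
Ev 7: PC=5 idx=1 pred=T actual=T -> ctr[1]=3
Ev 8: PC=5 idx=1 pred=T actual=N -> ctr[1]=2
Ev 9: PC=6 idx=2 pred=N actual=N -> ctr[2]=0
Ev 10: PC=6 idx=2 pred=N actual=N -> ctr[2]=0
Ev 11: PC=6 idx=2 pred=N actual=N -> ctr[2]=0
Ev 12: PC=5 idx=1 pred=T actual=N -> ctr[1]=1

Answer: T T N N N N T T N N N T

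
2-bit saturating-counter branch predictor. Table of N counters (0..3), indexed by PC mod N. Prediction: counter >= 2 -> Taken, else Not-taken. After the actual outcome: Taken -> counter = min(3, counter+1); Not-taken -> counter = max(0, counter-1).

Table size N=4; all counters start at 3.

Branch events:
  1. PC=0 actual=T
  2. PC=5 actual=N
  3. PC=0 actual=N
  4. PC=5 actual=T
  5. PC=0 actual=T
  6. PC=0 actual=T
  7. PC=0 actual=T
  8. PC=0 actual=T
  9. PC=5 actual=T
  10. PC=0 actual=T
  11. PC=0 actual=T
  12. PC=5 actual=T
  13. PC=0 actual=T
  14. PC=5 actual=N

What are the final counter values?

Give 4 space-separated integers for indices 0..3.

Answer: 3 2 3 3

Derivation:
Ev 1: PC=0 idx=0 pred=T actual=T -> ctr[0]=3
Ev 2: PC=5 idx=1 pred=T actual=N -> ctr[1]=2
Ev 3: PC=0 idx=0 pred=T actual=N -> ctr[0]=2
Ev 4: PC=5 idx=1 pred=T actual=T -> ctr[1]=3
Ev 5: PC=0 idx=0 pred=T actual=T -> ctr[0]=3
Ev 6: PC=0 idx=0 pred=T actual=T -> ctr[0]=3
Ev 7: PC=0 idx=0 pred=T actual=T -> ctr[0]=3
Ev 8: PC=0 idx=0 pred=T actual=T -> ctr[0]=3
Ev 9: PC=5 idx=1 pred=T actual=T -> ctr[1]=3
Ev 10: PC=0 idx=0 pred=T actual=T -> ctr[0]=3
Ev 11: PC=0 idx=0 pred=T actual=T -> ctr[0]=3
Ev 12: PC=5 idx=1 pred=T actual=T -> ctr[1]=3
Ev 13: PC=0 idx=0 pred=T actual=T -> ctr[0]=3
Ev 14: PC=5 idx=1 pred=T actual=N -> ctr[1]=2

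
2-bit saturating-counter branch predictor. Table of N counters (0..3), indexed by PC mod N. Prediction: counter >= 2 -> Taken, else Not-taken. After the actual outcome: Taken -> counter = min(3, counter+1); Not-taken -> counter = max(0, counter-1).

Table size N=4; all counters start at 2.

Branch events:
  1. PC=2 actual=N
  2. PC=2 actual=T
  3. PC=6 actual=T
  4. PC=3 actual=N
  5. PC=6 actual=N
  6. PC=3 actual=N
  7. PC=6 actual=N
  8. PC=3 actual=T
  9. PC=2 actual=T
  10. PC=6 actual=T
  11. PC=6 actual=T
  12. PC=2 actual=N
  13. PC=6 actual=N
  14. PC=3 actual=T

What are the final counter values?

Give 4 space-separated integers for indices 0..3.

Ev 1: PC=2 idx=2 pred=T actual=N -> ctr[2]=1
Ev 2: PC=2 idx=2 pred=N actual=T -> ctr[2]=2
Ev 3: PC=6 idx=2 pred=T actual=T -> ctr[2]=3
Ev 4: PC=3 idx=3 pred=T actual=N -> ctr[3]=1
Ev 5: PC=6 idx=2 pred=T actual=N -> ctr[2]=2
Ev 6: PC=3 idx=3 pred=N actual=N -> ctr[3]=0
Ev 7: PC=6 idx=2 pred=T actual=N -> ctr[2]=1
Ev 8: PC=3 idx=3 pred=N actual=T -> ctr[3]=1
Ev 9: PC=2 idx=2 pred=N actual=T -> ctr[2]=2
Ev 10: PC=6 idx=2 pred=T actual=T -> ctr[2]=3
Ev 11: PC=6 idx=2 pred=T actual=T -> ctr[2]=3
Ev 12: PC=2 idx=2 pred=T actual=N -> ctr[2]=2
Ev 13: PC=6 idx=2 pred=T actual=N -> ctr[2]=1
Ev 14: PC=3 idx=3 pred=N actual=T -> ctr[3]=2

Answer: 2 2 1 2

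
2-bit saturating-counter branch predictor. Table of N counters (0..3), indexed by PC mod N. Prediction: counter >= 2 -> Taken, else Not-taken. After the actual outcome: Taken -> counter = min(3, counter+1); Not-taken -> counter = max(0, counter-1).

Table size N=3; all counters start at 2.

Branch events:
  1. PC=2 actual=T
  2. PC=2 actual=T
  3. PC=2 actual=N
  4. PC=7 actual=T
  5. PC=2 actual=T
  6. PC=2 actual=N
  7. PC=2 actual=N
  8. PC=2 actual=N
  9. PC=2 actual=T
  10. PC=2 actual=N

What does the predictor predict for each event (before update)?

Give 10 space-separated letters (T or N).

Answer: T T T T T T T N N N

Derivation:
Ev 1: PC=2 idx=2 pred=T actual=T -> ctr[2]=3
Ev 2: PC=2 idx=2 pred=T actual=T -> ctr[2]=3
Ev 3: PC=2 idx=2 pred=T actual=N -> ctr[2]=2
Ev 4: PC=7 idx=1 pred=T actual=T -> ctr[1]=3
Ev 5: PC=2 idx=2 pred=T actual=T -> ctr[2]=3
Ev 6: PC=2 idx=2 pred=T actual=N -> ctr[2]=2
Ev 7: PC=2 idx=2 pred=T actual=N -> ctr[2]=1
Ev 8: PC=2 idx=2 pred=N actual=N -> ctr[2]=0
Ev 9: PC=2 idx=2 pred=N actual=T -> ctr[2]=1
Ev 10: PC=2 idx=2 pred=N actual=N -> ctr[2]=0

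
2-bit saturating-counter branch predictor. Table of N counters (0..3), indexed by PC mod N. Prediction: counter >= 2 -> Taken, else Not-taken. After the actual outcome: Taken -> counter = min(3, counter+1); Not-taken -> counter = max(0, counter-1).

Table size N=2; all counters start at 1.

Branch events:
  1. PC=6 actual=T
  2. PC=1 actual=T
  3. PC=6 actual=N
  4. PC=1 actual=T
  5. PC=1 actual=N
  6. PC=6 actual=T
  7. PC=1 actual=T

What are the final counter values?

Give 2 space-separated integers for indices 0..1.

Answer: 2 3

Derivation:
Ev 1: PC=6 idx=0 pred=N actual=T -> ctr[0]=2
Ev 2: PC=1 idx=1 pred=N actual=T -> ctr[1]=2
Ev 3: PC=6 idx=0 pred=T actual=N -> ctr[0]=1
Ev 4: PC=1 idx=1 pred=T actual=T -> ctr[1]=3
Ev 5: PC=1 idx=1 pred=T actual=N -> ctr[1]=2
Ev 6: PC=6 idx=0 pred=N actual=T -> ctr[0]=2
Ev 7: PC=1 idx=1 pred=T actual=T -> ctr[1]=3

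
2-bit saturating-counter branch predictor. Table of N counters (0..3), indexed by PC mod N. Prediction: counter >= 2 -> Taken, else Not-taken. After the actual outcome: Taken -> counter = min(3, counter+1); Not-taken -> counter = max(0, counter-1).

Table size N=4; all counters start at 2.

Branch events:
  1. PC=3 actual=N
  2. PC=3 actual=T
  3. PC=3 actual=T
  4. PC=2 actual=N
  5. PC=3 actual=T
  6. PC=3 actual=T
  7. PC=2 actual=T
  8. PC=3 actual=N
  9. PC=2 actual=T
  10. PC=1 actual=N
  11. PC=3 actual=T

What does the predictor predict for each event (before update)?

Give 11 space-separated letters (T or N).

Answer: T N T T T T N T T T T

Derivation:
Ev 1: PC=3 idx=3 pred=T actual=N -> ctr[3]=1
Ev 2: PC=3 idx=3 pred=N actual=T -> ctr[3]=2
Ev 3: PC=3 idx=3 pred=T actual=T -> ctr[3]=3
Ev 4: PC=2 idx=2 pred=T actual=N -> ctr[2]=1
Ev 5: PC=3 idx=3 pred=T actual=T -> ctr[3]=3
Ev 6: PC=3 idx=3 pred=T actual=T -> ctr[3]=3
Ev 7: PC=2 idx=2 pred=N actual=T -> ctr[2]=2
Ev 8: PC=3 idx=3 pred=T actual=N -> ctr[3]=2
Ev 9: PC=2 idx=2 pred=T actual=T -> ctr[2]=3
Ev 10: PC=1 idx=1 pred=T actual=N -> ctr[1]=1
Ev 11: PC=3 idx=3 pred=T actual=T -> ctr[3]=3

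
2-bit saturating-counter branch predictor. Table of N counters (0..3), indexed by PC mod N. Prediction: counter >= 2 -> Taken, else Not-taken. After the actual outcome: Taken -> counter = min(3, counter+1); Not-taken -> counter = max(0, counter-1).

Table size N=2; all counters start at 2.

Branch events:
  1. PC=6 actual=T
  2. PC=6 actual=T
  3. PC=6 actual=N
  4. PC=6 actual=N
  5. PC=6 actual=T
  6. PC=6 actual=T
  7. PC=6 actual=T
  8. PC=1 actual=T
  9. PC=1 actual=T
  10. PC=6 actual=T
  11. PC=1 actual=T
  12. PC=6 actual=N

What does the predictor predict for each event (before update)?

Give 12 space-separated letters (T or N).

Ev 1: PC=6 idx=0 pred=T actual=T -> ctr[0]=3
Ev 2: PC=6 idx=0 pred=T actual=T -> ctr[0]=3
Ev 3: PC=6 idx=0 pred=T actual=N -> ctr[0]=2
Ev 4: PC=6 idx=0 pred=T actual=N -> ctr[0]=1
Ev 5: PC=6 idx=0 pred=N actual=T -> ctr[0]=2
Ev 6: PC=6 idx=0 pred=T actual=T -> ctr[0]=3
Ev 7: PC=6 idx=0 pred=T actual=T -> ctr[0]=3
Ev 8: PC=1 idx=1 pred=T actual=T -> ctr[1]=3
Ev 9: PC=1 idx=1 pred=T actual=T -> ctr[1]=3
Ev 10: PC=6 idx=0 pred=T actual=T -> ctr[0]=3
Ev 11: PC=1 idx=1 pred=T actual=T -> ctr[1]=3
Ev 12: PC=6 idx=0 pred=T actual=N -> ctr[0]=2

Answer: T T T T N T T T T T T T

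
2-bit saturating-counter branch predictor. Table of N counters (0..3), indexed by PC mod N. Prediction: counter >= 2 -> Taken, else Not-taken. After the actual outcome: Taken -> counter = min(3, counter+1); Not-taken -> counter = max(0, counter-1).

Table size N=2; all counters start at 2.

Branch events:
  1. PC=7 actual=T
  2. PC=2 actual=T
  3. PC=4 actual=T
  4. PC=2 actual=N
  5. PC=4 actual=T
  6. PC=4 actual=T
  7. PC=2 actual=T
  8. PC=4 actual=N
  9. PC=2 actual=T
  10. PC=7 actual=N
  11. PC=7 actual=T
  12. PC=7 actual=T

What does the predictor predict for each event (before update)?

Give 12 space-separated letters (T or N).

Ev 1: PC=7 idx=1 pred=T actual=T -> ctr[1]=3
Ev 2: PC=2 idx=0 pred=T actual=T -> ctr[0]=3
Ev 3: PC=4 idx=0 pred=T actual=T -> ctr[0]=3
Ev 4: PC=2 idx=0 pred=T actual=N -> ctr[0]=2
Ev 5: PC=4 idx=0 pred=T actual=T -> ctr[0]=3
Ev 6: PC=4 idx=0 pred=T actual=T -> ctr[0]=3
Ev 7: PC=2 idx=0 pred=T actual=T -> ctr[0]=3
Ev 8: PC=4 idx=0 pred=T actual=N -> ctr[0]=2
Ev 9: PC=2 idx=0 pred=T actual=T -> ctr[0]=3
Ev 10: PC=7 idx=1 pred=T actual=N -> ctr[1]=2
Ev 11: PC=7 idx=1 pred=T actual=T -> ctr[1]=3
Ev 12: PC=7 idx=1 pred=T actual=T -> ctr[1]=3

Answer: T T T T T T T T T T T T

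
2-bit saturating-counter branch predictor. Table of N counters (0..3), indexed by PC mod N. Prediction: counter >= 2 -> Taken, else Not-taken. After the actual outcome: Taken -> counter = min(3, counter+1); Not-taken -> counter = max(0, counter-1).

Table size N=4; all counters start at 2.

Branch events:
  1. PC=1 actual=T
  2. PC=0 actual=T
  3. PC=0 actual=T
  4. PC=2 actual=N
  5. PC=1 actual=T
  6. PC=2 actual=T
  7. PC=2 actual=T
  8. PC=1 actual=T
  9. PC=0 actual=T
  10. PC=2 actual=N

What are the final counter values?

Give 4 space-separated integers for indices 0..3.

Ev 1: PC=1 idx=1 pred=T actual=T -> ctr[1]=3
Ev 2: PC=0 idx=0 pred=T actual=T -> ctr[0]=3
Ev 3: PC=0 idx=0 pred=T actual=T -> ctr[0]=3
Ev 4: PC=2 idx=2 pred=T actual=N -> ctr[2]=1
Ev 5: PC=1 idx=1 pred=T actual=T -> ctr[1]=3
Ev 6: PC=2 idx=2 pred=N actual=T -> ctr[2]=2
Ev 7: PC=2 idx=2 pred=T actual=T -> ctr[2]=3
Ev 8: PC=1 idx=1 pred=T actual=T -> ctr[1]=3
Ev 9: PC=0 idx=0 pred=T actual=T -> ctr[0]=3
Ev 10: PC=2 idx=2 pred=T actual=N -> ctr[2]=2

Answer: 3 3 2 2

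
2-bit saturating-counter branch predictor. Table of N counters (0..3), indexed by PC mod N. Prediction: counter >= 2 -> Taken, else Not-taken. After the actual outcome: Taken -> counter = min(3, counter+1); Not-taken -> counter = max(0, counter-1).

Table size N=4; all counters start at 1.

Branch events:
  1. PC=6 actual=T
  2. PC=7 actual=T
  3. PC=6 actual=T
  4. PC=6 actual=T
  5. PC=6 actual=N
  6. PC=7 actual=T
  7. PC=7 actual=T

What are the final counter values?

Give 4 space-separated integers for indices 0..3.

Ev 1: PC=6 idx=2 pred=N actual=T -> ctr[2]=2
Ev 2: PC=7 idx=3 pred=N actual=T -> ctr[3]=2
Ev 3: PC=6 idx=2 pred=T actual=T -> ctr[2]=3
Ev 4: PC=6 idx=2 pred=T actual=T -> ctr[2]=3
Ev 5: PC=6 idx=2 pred=T actual=N -> ctr[2]=2
Ev 6: PC=7 idx=3 pred=T actual=T -> ctr[3]=3
Ev 7: PC=7 idx=3 pred=T actual=T -> ctr[3]=3

Answer: 1 1 2 3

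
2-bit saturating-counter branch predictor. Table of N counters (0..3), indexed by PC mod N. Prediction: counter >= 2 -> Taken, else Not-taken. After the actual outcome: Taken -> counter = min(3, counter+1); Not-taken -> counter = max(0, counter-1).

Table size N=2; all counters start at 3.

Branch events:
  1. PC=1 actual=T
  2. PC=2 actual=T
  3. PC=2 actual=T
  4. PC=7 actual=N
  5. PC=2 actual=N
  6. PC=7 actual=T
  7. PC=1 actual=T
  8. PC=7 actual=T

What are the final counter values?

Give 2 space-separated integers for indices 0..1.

Answer: 2 3

Derivation:
Ev 1: PC=1 idx=1 pred=T actual=T -> ctr[1]=3
Ev 2: PC=2 idx=0 pred=T actual=T -> ctr[0]=3
Ev 3: PC=2 idx=0 pred=T actual=T -> ctr[0]=3
Ev 4: PC=7 idx=1 pred=T actual=N -> ctr[1]=2
Ev 5: PC=2 idx=0 pred=T actual=N -> ctr[0]=2
Ev 6: PC=7 idx=1 pred=T actual=T -> ctr[1]=3
Ev 7: PC=1 idx=1 pred=T actual=T -> ctr[1]=3
Ev 8: PC=7 idx=1 pred=T actual=T -> ctr[1]=3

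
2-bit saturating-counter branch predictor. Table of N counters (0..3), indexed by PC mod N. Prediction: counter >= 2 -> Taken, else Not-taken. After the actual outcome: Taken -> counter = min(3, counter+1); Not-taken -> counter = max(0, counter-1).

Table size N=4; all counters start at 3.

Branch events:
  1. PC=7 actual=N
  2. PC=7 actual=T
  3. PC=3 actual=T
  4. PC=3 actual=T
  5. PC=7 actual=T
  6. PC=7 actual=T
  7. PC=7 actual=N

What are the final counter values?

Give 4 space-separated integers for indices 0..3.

Answer: 3 3 3 2

Derivation:
Ev 1: PC=7 idx=3 pred=T actual=N -> ctr[3]=2
Ev 2: PC=7 idx=3 pred=T actual=T -> ctr[3]=3
Ev 3: PC=3 idx=3 pred=T actual=T -> ctr[3]=3
Ev 4: PC=3 idx=3 pred=T actual=T -> ctr[3]=3
Ev 5: PC=7 idx=3 pred=T actual=T -> ctr[3]=3
Ev 6: PC=7 idx=3 pred=T actual=T -> ctr[3]=3
Ev 7: PC=7 idx=3 pred=T actual=N -> ctr[3]=2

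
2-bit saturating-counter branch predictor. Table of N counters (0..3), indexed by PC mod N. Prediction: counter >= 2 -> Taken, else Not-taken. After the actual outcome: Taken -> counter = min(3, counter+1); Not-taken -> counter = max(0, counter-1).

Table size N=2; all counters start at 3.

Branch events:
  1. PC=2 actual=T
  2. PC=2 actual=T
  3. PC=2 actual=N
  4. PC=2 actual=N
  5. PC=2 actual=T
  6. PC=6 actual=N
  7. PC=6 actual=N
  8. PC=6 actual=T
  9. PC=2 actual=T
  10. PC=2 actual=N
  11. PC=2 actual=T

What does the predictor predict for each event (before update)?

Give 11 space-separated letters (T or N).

Answer: T T T T N T N N N T N

Derivation:
Ev 1: PC=2 idx=0 pred=T actual=T -> ctr[0]=3
Ev 2: PC=2 idx=0 pred=T actual=T -> ctr[0]=3
Ev 3: PC=2 idx=0 pred=T actual=N -> ctr[0]=2
Ev 4: PC=2 idx=0 pred=T actual=N -> ctr[0]=1
Ev 5: PC=2 idx=0 pred=N actual=T -> ctr[0]=2
Ev 6: PC=6 idx=0 pred=T actual=N -> ctr[0]=1
Ev 7: PC=6 idx=0 pred=N actual=N -> ctr[0]=0
Ev 8: PC=6 idx=0 pred=N actual=T -> ctr[0]=1
Ev 9: PC=2 idx=0 pred=N actual=T -> ctr[0]=2
Ev 10: PC=2 idx=0 pred=T actual=N -> ctr[0]=1
Ev 11: PC=2 idx=0 pred=N actual=T -> ctr[0]=2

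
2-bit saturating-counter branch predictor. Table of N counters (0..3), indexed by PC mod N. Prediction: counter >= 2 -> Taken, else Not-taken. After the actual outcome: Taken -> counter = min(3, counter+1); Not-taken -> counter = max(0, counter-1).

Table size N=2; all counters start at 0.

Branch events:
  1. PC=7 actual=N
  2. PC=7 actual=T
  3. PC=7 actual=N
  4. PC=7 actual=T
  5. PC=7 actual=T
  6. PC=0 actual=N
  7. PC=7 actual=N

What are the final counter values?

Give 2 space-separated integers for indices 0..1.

Ev 1: PC=7 idx=1 pred=N actual=N -> ctr[1]=0
Ev 2: PC=7 idx=1 pred=N actual=T -> ctr[1]=1
Ev 3: PC=7 idx=1 pred=N actual=N -> ctr[1]=0
Ev 4: PC=7 idx=1 pred=N actual=T -> ctr[1]=1
Ev 5: PC=7 idx=1 pred=N actual=T -> ctr[1]=2
Ev 6: PC=0 idx=0 pred=N actual=N -> ctr[0]=0
Ev 7: PC=7 idx=1 pred=T actual=N -> ctr[1]=1

Answer: 0 1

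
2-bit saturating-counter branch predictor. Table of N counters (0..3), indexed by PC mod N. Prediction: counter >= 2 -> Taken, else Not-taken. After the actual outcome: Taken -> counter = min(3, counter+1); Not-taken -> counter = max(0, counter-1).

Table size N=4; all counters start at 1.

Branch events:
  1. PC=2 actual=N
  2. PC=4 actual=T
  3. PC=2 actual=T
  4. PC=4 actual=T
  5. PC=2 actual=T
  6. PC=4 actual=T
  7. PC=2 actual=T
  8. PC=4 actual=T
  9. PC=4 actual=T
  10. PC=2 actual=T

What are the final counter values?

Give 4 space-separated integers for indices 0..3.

Answer: 3 1 3 1

Derivation:
Ev 1: PC=2 idx=2 pred=N actual=N -> ctr[2]=0
Ev 2: PC=4 idx=0 pred=N actual=T -> ctr[0]=2
Ev 3: PC=2 idx=2 pred=N actual=T -> ctr[2]=1
Ev 4: PC=4 idx=0 pred=T actual=T -> ctr[0]=3
Ev 5: PC=2 idx=2 pred=N actual=T -> ctr[2]=2
Ev 6: PC=4 idx=0 pred=T actual=T -> ctr[0]=3
Ev 7: PC=2 idx=2 pred=T actual=T -> ctr[2]=3
Ev 8: PC=4 idx=0 pred=T actual=T -> ctr[0]=3
Ev 9: PC=4 idx=0 pred=T actual=T -> ctr[0]=3
Ev 10: PC=2 idx=2 pred=T actual=T -> ctr[2]=3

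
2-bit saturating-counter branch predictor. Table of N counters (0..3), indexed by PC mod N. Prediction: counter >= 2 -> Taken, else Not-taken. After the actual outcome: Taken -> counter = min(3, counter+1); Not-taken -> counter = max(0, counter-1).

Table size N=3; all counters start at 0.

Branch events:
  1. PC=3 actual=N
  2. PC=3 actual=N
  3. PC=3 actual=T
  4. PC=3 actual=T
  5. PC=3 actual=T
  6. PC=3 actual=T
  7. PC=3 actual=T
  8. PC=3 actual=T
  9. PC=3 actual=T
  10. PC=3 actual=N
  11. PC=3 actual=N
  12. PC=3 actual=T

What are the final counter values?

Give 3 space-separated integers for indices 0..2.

Ev 1: PC=3 idx=0 pred=N actual=N -> ctr[0]=0
Ev 2: PC=3 idx=0 pred=N actual=N -> ctr[0]=0
Ev 3: PC=3 idx=0 pred=N actual=T -> ctr[0]=1
Ev 4: PC=3 idx=0 pred=N actual=T -> ctr[0]=2
Ev 5: PC=3 idx=0 pred=T actual=T -> ctr[0]=3
Ev 6: PC=3 idx=0 pred=T actual=T -> ctr[0]=3
Ev 7: PC=3 idx=0 pred=T actual=T -> ctr[0]=3
Ev 8: PC=3 idx=0 pred=T actual=T -> ctr[0]=3
Ev 9: PC=3 idx=0 pred=T actual=T -> ctr[0]=3
Ev 10: PC=3 idx=0 pred=T actual=N -> ctr[0]=2
Ev 11: PC=3 idx=0 pred=T actual=N -> ctr[0]=1
Ev 12: PC=3 idx=0 pred=N actual=T -> ctr[0]=2

Answer: 2 0 0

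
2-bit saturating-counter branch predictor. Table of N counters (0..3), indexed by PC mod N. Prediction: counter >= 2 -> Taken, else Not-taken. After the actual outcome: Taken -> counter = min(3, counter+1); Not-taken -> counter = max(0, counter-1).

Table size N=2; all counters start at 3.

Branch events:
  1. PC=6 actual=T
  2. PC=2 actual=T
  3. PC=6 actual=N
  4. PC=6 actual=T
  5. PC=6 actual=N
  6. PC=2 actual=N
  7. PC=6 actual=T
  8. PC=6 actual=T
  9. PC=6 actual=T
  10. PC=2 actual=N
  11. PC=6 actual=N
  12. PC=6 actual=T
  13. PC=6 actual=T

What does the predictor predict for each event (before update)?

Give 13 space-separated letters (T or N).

Answer: T T T T T T N T T T T N T

Derivation:
Ev 1: PC=6 idx=0 pred=T actual=T -> ctr[0]=3
Ev 2: PC=2 idx=0 pred=T actual=T -> ctr[0]=3
Ev 3: PC=6 idx=0 pred=T actual=N -> ctr[0]=2
Ev 4: PC=6 idx=0 pred=T actual=T -> ctr[0]=3
Ev 5: PC=6 idx=0 pred=T actual=N -> ctr[0]=2
Ev 6: PC=2 idx=0 pred=T actual=N -> ctr[0]=1
Ev 7: PC=6 idx=0 pred=N actual=T -> ctr[0]=2
Ev 8: PC=6 idx=0 pred=T actual=T -> ctr[0]=3
Ev 9: PC=6 idx=0 pred=T actual=T -> ctr[0]=3
Ev 10: PC=2 idx=0 pred=T actual=N -> ctr[0]=2
Ev 11: PC=6 idx=0 pred=T actual=N -> ctr[0]=1
Ev 12: PC=6 idx=0 pred=N actual=T -> ctr[0]=2
Ev 13: PC=6 idx=0 pred=T actual=T -> ctr[0]=3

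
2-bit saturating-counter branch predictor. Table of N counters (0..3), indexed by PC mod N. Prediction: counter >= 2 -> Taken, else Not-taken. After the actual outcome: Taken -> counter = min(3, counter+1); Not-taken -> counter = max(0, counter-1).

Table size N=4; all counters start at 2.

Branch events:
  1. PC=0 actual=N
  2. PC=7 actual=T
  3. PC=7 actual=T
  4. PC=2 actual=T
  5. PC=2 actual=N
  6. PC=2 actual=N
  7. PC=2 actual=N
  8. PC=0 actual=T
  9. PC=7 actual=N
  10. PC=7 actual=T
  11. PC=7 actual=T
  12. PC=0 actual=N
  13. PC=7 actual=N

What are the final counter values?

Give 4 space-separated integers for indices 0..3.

Ev 1: PC=0 idx=0 pred=T actual=N -> ctr[0]=1
Ev 2: PC=7 idx=3 pred=T actual=T -> ctr[3]=3
Ev 3: PC=7 idx=3 pred=T actual=T -> ctr[3]=3
Ev 4: PC=2 idx=2 pred=T actual=T -> ctr[2]=3
Ev 5: PC=2 idx=2 pred=T actual=N -> ctr[2]=2
Ev 6: PC=2 idx=2 pred=T actual=N -> ctr[2]=1
Ev 7: PC=2 idx=2 pred=N actual=N -> ctr[2]=0
Ev 8: PC=0 idx=0 pred=N actual=T -> ctr[0]=2
Ev 9: PC=7 idx=3 pred=T actual=N -> ctr[3]=2
Ev 10: PC=7 idx=3 pred=T actual=T -> ctr[3]=3
Ev 11: PC=7 idx=3 pred=T actual=T -> ctr[3]=3
Ev 12: PC=0 idx=0 pred=T actual=N -> ctr[0]=1
Ev 13: PC=7 idx=3 pred=T actual=N -> ctr[3]=2

Answer: 1 2 0 2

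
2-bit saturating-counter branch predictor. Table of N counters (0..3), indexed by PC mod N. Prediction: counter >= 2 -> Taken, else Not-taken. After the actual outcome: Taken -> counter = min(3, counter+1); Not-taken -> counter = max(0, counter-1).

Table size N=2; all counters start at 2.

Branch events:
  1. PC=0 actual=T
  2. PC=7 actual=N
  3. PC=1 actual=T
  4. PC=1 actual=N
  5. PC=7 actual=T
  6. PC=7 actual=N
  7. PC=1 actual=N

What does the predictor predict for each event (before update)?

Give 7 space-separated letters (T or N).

Ev 1: PC=0 idx=0 pred=T actual=T -> ctr[0]=3
Ev 2: PC=7 idx=1 pred=T actual=N -> ctr[1]=1
Ev 3: PC=1 idx=1 pred=N actual=T -> ctr[1]=2
Ev 4: PC=1 idx=1 pred=T actual=N -> ctr[1]=1
Ev 5: PC=7 idx=1 pred=N actual=T -> ctr[1]=2
Ev 6: PC=7 idx=1 pred=T actual=N -> ctr[1]=1
Ev 7: PC=1 idx=1 pred=N actual=N -> ctr[1]=0

Answer: T T N T N T N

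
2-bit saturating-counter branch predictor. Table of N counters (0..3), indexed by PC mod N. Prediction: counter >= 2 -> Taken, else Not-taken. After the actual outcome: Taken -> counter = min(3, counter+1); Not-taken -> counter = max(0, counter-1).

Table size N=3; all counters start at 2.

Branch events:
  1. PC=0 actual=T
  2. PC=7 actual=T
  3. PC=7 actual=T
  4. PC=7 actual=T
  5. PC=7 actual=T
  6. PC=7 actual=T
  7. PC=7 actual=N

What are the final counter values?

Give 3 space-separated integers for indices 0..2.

Answer: 3 2 2

Derivation:
Ev 1: PC=0 idx=0 pred=T actual=T -> ctr[0]=3
Ev 2: PC=7 idx=1 pred=T actual=T -> ctr[1]=3
Ev 3: PC=7 idx=1 pred=T actual=T -> ctr[1]=3
Ev 4: PC=7 idx=1 pred=T actual=T -> ctr[1]=3
Ev 5: PC=7 idx=1 pred=T actual=T -> ctr[1]=3
Ev 6: PC=7 idx=1 pred=T actual=T -> ctr[1]=3
Ev 7: PC=7 idx=1 pred=T actual=N -> ctr[1]=2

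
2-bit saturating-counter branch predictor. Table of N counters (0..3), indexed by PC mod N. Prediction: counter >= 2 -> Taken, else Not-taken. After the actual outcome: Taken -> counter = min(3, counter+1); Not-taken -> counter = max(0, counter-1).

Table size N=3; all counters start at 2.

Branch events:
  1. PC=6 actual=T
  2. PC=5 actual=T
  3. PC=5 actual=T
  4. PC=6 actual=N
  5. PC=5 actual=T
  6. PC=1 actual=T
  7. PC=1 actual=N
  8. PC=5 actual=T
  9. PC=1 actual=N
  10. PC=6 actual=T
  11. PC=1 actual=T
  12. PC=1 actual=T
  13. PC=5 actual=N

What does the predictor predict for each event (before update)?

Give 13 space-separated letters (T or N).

Answer: T T T T T T T T T T N T T

Derivation:
Ev 1: PC=6 idx=0 pred=T actual=T -> ctr[0]=3
Ev 2: PC=5 idx=2 pred=T actual=T -> ctr[2]=3
Ev 3: PC=5 idx=2 pred=T actual=T -> ctr[2]=3
Ev 4: PC=6 idx=0 pred=T actual=N -> ctr[0]=2
Ev 5: PC=5 idx=2 pred=T actual=T -> ctr[2]=3
Ev 6: PC=1 idx=1 pred=T actual=T -> ctr[1]=3
Ev 7: PC=1 idx=1 pred=T actual=N -> ctr[1]=2
Ev 8: PC=5 idx=2 pred=T actual=T -> ctr[2]=3
Ev 9: PC=1 idx=1 pred=T actual=N -> ctr[1]=1
Ev 10: PC=6 idx=0 pred=T actual=T -> ctr[0]=3
Ev 11: PC=1 idx=1 pred=N actual=T -> ctr[1]=2
Ev 12: PC=1 idx=1 pred=T actual=T -> ctr[1]=3
Ev 13: PC=5 idx=2 pred=T actual=N -> ctr[2]=2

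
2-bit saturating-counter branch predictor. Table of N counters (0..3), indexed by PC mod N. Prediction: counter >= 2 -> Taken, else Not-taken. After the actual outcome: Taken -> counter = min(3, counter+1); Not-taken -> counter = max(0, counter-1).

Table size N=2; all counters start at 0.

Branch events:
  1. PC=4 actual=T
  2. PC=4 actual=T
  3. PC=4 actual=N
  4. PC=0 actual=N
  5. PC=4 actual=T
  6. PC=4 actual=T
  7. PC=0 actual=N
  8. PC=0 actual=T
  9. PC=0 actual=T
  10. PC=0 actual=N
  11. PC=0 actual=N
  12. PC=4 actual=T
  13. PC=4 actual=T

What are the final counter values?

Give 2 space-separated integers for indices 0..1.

Ev 1: PC=4 idx=0 pred=N actual=T -> ctr[0]=1
Ev 2: PC=4 idx=0 pred=N actual=T -> ctr[0]=2
Ev 3: PC=4 idx=0 pred=T actual=N -> ctr[0]=1
Ev 4: PC=0 idx=0 pred=N actual=N -> ctr[0]=0
Ev 5: PC=4 idx=0 pred=N actual=T -> ctr[0]=1
Ev 6: PC=4 idx=0 pred=N actual=T -> ctr[0]=2
Ev 7: PC=0 idx=0 pred=T actual=N -> ctr[0]=1
Ev 8: PC=0 idx=0 pred=N actual=T -> ctr[0]=2
Ev 9: PC=0 idx=0 pred=T actual=T -> ctr[0]=3
Ev 10: PC=0 idx=0 pred=T actual=N -> ctr[0]=2
Ev 11: PC=0 idx=0 pred=T actual=N -> ctr[0]=1
Ev 12: PC=4 idx=0 pred=N actual=T -> ctr[0]=2
Ev 13: PC=4 idx=0 pred=T actual=T -> ctr[0]=3

Answer: 3 0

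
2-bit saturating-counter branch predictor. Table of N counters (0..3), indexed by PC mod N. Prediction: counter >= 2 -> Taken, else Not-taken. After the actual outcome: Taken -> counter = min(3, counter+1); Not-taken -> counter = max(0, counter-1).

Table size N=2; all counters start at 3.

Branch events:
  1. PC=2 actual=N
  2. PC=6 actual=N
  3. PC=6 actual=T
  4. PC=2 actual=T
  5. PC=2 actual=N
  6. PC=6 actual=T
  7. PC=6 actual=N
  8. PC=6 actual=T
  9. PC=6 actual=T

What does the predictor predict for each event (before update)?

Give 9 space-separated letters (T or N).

Answer: T T N T T T T T T

Derivation:
Ev 1: PC=2 idx=0 pred=T actual=N -> ctr[0]=2
Ev 2: PC=6 idx=0 pred=T actual=N -> ctr[0]=1
Ev 3: PC=6 idx=0 pred=N actual=T -> ctr[0]=2
Ev 4: PC=2 idx=0 pred=T actual=T -> ctr[0]=3
Ev 5: PC=2 idx=0 pred=T actual=N -> ctr[0]=2
Ev 6: PC=6 idx=0 pred=T actual=T -> ctr[0]=3
Ev 7: PC=6 idx=0 pred=T actual=N -> ctr[0]=2
Ev 8: PC=6 idx=0 pred=T actual=T -> ctr[0]=3
Ev 9: PC=6 idx=0 pred=T actual=T -> ctr[0]=3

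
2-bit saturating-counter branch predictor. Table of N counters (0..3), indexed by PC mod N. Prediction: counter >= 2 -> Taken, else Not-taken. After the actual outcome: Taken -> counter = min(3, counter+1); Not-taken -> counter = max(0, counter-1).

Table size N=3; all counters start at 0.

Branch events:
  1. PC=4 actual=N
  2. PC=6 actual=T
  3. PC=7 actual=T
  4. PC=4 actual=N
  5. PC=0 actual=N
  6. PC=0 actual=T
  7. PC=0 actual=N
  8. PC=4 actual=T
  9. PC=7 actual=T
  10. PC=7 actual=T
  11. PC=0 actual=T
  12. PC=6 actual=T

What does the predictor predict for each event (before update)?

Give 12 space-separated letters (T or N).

Answer: N N N N N N N N N T N N

Derivation:
Ev 1: PC=4 idx=1 pred=N actual=N -> ctr[1]=0
Ev 2: PC=6 idx=0 pred=N actual=T -> ctr[0]=1
Ev 3: PC=7 idx=1 pred=N actual=T -> ctr[1]=1
Ev 4: PC=4 idx=1 pred=N actual=N -> ctr[1]=0
Ev 5: PC=0 idx=0 pred=N actual=N -> ctr[0]=0
Ev 6: PC=0 idx=0 pred=N actual=T -> ctr[0]=1
Ev 7: PC=0 idx=0 pred=N actual=N -> ctr[0]=0
Ev 8: PC=4 idx=1 pred=N actual=T -> ctr[1]=1
Ev 9: PC=7 idx=1 pred=N actual=T -> ctr[1]=2
Ev 10: PC=7 idx=1 pred=T actual=T -> ctr[1]=3
Ev 11: PC=0 idx=0 pred=N actual=T -> ctr[0]=1
Ev 12: PC=6 idx=0 pred=N actual=T -> ctr[0]=2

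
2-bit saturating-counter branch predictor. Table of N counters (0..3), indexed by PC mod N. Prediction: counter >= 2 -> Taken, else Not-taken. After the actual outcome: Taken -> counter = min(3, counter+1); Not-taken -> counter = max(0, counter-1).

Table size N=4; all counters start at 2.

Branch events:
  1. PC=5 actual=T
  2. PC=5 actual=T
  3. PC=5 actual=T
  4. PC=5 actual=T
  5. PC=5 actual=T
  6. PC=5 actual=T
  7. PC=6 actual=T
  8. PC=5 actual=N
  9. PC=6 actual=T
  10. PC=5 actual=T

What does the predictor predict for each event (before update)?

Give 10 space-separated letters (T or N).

Ev 1: PC=5 idx=1 pred=T actual=T -> ctr[1]=3
Ev 2: PC=5 idx=1 pred=T actual=T -> ctr[1]=3
Ev 3: PC=5 idx=1 pred=T actual=T -> ctr[1]=3
Ev 4: PC=5 idx=1 pred=T actual=T -> ctr[1]=3
Ev 5: PC=5 idx=1 pred=T actual=T -> ctr[1]=3
Ev 6: PC=5 idx=1 pred=T actual=T -> ctr[1]=3
Ev 7: PC=6 idx=2 pred=T actual=T -> ctr[2]=3
Ev 8: PC=5 idx=1 pred=T actual=N -> ctr[1]=2
Ev 9: PC=6 idx=2 pred=T actual=T -> ctr[2]=3
Ev 10: PC=5 idx=1 pred=T actual=T -> ctr[1]=3

Answer: T T T T T T T T T T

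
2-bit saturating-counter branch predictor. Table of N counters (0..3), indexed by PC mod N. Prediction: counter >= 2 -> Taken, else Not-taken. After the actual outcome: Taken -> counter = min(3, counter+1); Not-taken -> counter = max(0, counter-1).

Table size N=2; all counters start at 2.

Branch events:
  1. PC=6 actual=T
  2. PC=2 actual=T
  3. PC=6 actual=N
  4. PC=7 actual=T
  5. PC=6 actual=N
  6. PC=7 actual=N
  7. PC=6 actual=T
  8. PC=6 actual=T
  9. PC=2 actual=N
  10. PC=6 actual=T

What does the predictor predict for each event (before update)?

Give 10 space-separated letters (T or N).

Answer: T T T T T T N T T T

Derivation:
Ev 1: PC=6 idx=0 pred=T actual=T -> ctr[0]=3
Ev 2: PC=2 idx=0 pred=T actual=T -> ctr[0]=3
Ev 3: PC=6 idx=0 pred=T actual=N -> ctr[0]=2
Ev 4: PC=7 idx=1 pred=T actual=T -> ctr[1]=3
Ev 5: PC=6 idx=0 pred=T actual=N -> ctr[0]=1
Ev 6: PC=7 idx=1 pred=T actual=N -> ctr[1]=2
Ev 7: PC=6 idx=0 pred=N actual=T -> ctr[0]=2
Ev 8: PC=6 idx=0 pred=T actual=T -> ctr[0]=3
Ev 9: PC=2 idx=0 pred=T actual=N -> ctr[0]=2
Ev 10: PC=6 idx=0 pred=T actual=T -> ctr[0]=3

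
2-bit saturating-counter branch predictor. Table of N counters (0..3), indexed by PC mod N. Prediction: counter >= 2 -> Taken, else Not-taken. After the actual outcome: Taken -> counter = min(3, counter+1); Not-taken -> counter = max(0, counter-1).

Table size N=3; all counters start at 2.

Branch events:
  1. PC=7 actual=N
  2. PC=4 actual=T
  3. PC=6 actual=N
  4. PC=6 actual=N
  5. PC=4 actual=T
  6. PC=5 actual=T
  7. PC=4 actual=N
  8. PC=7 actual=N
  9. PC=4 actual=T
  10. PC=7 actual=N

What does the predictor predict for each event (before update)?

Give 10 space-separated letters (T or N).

Answer: T N T N T T T T N T

Derivation:
Ev 1: PC=7 idx=1 pred=T actual=N -> ctr[1]=1
Ev 2: PC=4 idx=1 pred=N actual=T -> ctr[1]=2
Ev 3: PC=6 idx=0 pred=T actual=N -> ctr[0]=1
Ev 4: PC=6 idx=0 pred=N actual=N -> ctr[0]=0
Ev 5: PC=4 idx=1 pred=T actual=T -> ctr[1]=3
Ev 6: PC=5 idx=2 pred=T actual=T -> ctr[2]=3
Ev 7: PC=4 idx=1 pred=T actual=N -> ctr[1]=2
Ev 8: PC=7 idx=1 pred=T actual=N -> ctr[1]=1
Ev 9: PC=4 idx=1 pred=N actual=T -> ctr[1]=2
Ev 10: PC=7 idx=1 pred=T actual=N -> ctr[1]=1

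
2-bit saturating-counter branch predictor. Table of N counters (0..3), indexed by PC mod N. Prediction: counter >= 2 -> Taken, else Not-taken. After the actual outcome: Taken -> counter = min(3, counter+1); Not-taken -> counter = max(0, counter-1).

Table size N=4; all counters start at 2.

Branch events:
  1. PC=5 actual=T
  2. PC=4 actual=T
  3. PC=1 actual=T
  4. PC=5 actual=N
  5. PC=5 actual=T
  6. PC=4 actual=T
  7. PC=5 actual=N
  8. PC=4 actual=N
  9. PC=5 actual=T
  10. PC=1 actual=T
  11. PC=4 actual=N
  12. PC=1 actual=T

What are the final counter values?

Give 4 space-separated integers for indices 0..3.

Answer: 1 3 2 2

Derivation:
Ev 1: PC=5 idx=1 pred=T actual=T -> ctr[1]=3
Ev 2: PC=4 idx=0 pred=T actual=T -> ctr[0]=3
Ev 3: PC=1 idx=1 pred=T actual=T -> ctr[1]=3
Ev 4: PC=5 idx=1 pred=T actual=N -> ctr[1]=2
Ev 5: PC=5 idx=1 pred=T actual=T -> ctr[1]=3
Ev 6: PC=4 idx=0 pred=T actual=T -> ctr[0]=3
Ev 7: PC=5 idx=1 pred=T actual=N -> ctr[1]=2
Ev 8: PC=4 idx=0 pred=T actual=N -> ctr[0]=2
Ev 9: PC=5 idx=1 pred=T actual=T -> ctr[1]=3
Ev 10: PC=1 idx=1 pred=T actual=T -> ctr[1]=3
Ev 11: PC=4 idx=0 pred=T actual=N -> ctr[0]=1
Ev 12: PC=1 idx=1 pred=T actual=T -> ctr[1]=3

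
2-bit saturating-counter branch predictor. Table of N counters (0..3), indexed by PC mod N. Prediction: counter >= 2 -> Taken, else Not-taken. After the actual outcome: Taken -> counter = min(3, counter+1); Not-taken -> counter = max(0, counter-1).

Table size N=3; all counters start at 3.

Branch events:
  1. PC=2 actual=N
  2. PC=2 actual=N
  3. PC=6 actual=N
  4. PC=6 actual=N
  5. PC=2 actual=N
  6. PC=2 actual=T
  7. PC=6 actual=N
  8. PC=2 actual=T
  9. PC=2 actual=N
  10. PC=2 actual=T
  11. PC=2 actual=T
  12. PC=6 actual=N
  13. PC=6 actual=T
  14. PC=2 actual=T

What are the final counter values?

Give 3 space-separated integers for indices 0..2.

Ev 1: PC=2 idx=2 pred=T actual=N -> ctr[2]=2
Ev 2: PC=2 idx=2 pred=T actual=N -> ctr[2]=1
Ev 3: PC=6 idx=0 pred=T actual=N -> ctr[0]=2
Ev 4: PC=6 idx=0 pred=T actual=N -> ctr[0]=1
Ev 5: PC=2 idx=2 pred=N actual=N -> ctr[2]=0
Ev 6: PC=2 idx=2 pred=N actual=T -> ctr[2]=1
Ev 7: PC=6 idx=0 pred=N actual=N -> ctr[0]=0
Ev 8: PC=2 idx=2 pred=N actual=T -> ctr[2]=2
Ev 9: PC=2 idx=2 pred=T actual=N -> ctr[2]=1
Ev 10: PC=2 idx=2 pred=N actual=T -> ctr[2]=2
Ev 11: PC=2 idx=2 pred=T actual=T -> ctr[2]=3
Ev 12: PC=6 idx=0 pred=N actual=N -> ctr[0]=0
Ev 13: PC=6 idx=0 pred=N actual=T -> ctr[0]=1
Ev 14: PC=2 idx=2 pred=T actual=T -> ctr[2]=3

Answer: 1 3 3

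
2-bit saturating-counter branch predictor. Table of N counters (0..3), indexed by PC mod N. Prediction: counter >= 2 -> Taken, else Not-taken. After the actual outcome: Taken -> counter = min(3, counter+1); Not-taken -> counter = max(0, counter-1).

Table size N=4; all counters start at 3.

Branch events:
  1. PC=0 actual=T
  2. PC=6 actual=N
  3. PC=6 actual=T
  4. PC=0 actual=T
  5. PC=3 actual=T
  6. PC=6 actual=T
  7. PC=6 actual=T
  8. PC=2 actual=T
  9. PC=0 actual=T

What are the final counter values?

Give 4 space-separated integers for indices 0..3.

Answer: 3 3 3 3

Derivation:
Ev 1: PC=0 idx=0 pred=T actual=T -> ctr[0]=3
Ev 2: PC=6 idx=2 pred=T actual=N -> ctr[2]=2
Ev 3: PC=6 idx=2 pred=T actual=T -> ctr[2]=3
Ev 4: PC=0 idx=0 pred=T actual=T -> ctr[0]=3
Ev 5: PC=3 idx=3 pred=T actual=T -> ctr[3]=3
Ev 6: PC=6 idx=2 pred=T actual=T -> ctr[2]=3
Ev 7: PC=6 idx=2 pred=T actual=T -> ctr[2]=3
Ev 8: PC=2 idx=2 pred=T actual=T -> ctr[2]=3
Ev 9: PC=0 idx=0 pred=T actual=T -> ctr[0]=3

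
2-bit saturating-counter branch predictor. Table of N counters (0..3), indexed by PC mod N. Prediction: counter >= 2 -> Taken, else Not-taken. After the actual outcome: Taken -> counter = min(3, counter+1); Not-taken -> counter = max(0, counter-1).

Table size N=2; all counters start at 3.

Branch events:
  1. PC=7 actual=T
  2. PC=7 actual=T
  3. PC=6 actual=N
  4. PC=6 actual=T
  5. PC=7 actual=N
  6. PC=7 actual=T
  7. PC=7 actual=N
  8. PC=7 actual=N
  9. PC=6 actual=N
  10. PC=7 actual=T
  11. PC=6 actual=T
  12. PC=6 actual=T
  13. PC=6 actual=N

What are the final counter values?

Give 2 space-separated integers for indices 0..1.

Ev 1: PC=7 idx=1 pred=T actual=T -> ctr[1]=3
Ev 2: PC=7 idx=1 pred=T actual=T -> ctr[1]=3
Ev 3: PC=6 idx=0 pred=T actual=N -> ctr[0]=2
Ev 4: PC=6 idx=0 pred=T actual=T -> ctr[0]=3
Ev 5: PC=7 idx=1 pred=T actual=N -> ctr[1]=2
Ev 6: PC=7 idx=1 pred=T actual=T -> ctr[1]=3
Ev 7: PC=7 idx=1 pred=T actual=N -> ctr[1]=2
Ev 8: PC=7 idx=1 pred=T actual=N -> ctr[1]=1
Ev 9: PC=6 idx=0 pred=T actual=N -> ctr[0]=2
Ev 10: PC=7 idx=1 pred=N actual=T -> ctr[1]=2
Ev 11: PC=6 idx=0 pred=T actual=T -> ctr[0]=3
Ev 12: PC=6 idx=0 pred=T actual=T -> ctr[0]=3
Ev 13: PC=6 idx=0 pred=T actual=N -> ctr[0]=2

Answer: 2 2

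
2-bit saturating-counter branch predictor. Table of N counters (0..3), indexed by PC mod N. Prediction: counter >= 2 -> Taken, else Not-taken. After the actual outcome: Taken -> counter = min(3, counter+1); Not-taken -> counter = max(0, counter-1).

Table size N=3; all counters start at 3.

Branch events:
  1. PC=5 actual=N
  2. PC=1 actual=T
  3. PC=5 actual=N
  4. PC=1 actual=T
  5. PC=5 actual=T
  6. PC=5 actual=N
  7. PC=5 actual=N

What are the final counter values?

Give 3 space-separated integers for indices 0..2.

Ev 1: PC=5 idx=2 pred=T actual=N -> ctr[2]=2
Ev 2: PC=1 idx=1 pred=T actual=T -> ctr[1]=3
Ev 3: PC=5 idx=2 pred=T actual=N -> ctr[2]=1
Ev 4: PC=1 idx=1 pred=T actual=T -> ctr[1]=3
Ev 5: PC=5 idx=2 pred=N actual=T -> ctr[2]=2
Ev 6: PC=5 idx=2 pred=T actual=N -> ctr[2]=1
Ev 7: PC=5 idx=2 pred=N actual=N -> ctr[2]=0

Answer: 3 3 0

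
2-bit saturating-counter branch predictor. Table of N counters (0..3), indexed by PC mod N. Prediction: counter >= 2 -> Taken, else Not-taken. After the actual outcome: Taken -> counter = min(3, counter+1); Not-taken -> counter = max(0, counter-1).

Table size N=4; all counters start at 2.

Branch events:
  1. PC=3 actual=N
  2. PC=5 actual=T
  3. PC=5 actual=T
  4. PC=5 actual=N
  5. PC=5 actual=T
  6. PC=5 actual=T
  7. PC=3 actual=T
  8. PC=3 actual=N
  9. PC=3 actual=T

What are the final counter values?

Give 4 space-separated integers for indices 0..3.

Ev 1: PC=3 idx=3 pred=T actual=N -> ctr[3]=1
Ev 2: PC=5 idx=1 pred=T actual=T -> ctr[1]=3
Ev 3: PC=5 idx=1 pred=T actual=T -> ctr[1]=3
Ev 4: PC=5 idx=1 pred=T actual=N -> ctr[1]=2
Ev 5: PC=5 idx=1 pred=T actual=T -> ctr[1]=3
Ev 6: PC=5 idx=1 pred=T actual=T -> ctr[1]=3
Ev 7: PC=3 idx=3 pred=N actual=T -> ctr[3]=2
Ev 8: PC=3 idx=3 pred=T actual=N -> ctr[3]=1
Ev 9: PC=3 idx=3 pred=N actual=T -> ctr[3]=2

Answer: 2 3 2 2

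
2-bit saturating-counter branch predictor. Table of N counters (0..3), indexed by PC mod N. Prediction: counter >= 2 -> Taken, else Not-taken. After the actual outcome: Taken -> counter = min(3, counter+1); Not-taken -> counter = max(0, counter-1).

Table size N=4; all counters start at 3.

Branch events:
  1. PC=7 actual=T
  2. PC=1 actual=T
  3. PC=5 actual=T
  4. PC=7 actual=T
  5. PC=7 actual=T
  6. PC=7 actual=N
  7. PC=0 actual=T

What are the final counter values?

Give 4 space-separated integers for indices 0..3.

Ev 1: PC=7 idx=3 pred=T actual=T -> ctr[3]=3
Ev 2: PC=1 idx=1 pred=T actual=T -> ctr[1]=3
Ev 3: PC=5 idx=1 pred=T actual=T -> ctr[1]=3
Ev 4: PC=7 idx=3 pred=T actual=T -> ctr[3]=3
Ev 5: PC=7 idx=3 pred=T actual=T -> ctr[3]=3
Ev 6: PC=7 idx=3 pred=T actual=N -> ctr[3]=2
Ev 7: PC=0 idx=0 pred=T actual=T -> ctr[0]=3

Answer: 3 3 3 2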